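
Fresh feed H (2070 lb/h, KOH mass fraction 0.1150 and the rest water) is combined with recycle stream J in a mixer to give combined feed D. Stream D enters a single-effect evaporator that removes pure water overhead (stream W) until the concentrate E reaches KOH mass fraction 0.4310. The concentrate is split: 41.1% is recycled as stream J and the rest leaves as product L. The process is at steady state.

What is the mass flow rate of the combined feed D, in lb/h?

Overall KOH balance (none leaves overhead): KOH in fresh feed = KOH in product, i.e. 2070×0.115 = (1−0.411)·E·0.431.
E = 238.05/(0.431×0.589) = 937.73 lb/h.
Recycle J = 0.411×937.73 = 385.41 lb/h.
Combined feed D = 2070 + 385.41 = 2455.4 lb/h.

2455 lb/h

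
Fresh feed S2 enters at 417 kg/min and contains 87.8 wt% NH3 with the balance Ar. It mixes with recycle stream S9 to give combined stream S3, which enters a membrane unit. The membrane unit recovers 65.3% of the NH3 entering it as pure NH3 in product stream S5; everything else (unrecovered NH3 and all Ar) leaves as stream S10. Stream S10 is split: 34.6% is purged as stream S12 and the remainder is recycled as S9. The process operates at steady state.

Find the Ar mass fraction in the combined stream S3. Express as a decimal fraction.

0.237

Ar enters only via S2 and leaves only via the purge: 417×0.122 = 0.346×(Ar in S10), and the membrane unit passes all Ar, so Ar in S3 = Ar in S10 = 147.03 kg/min.
NH3 in S3: m_A = 417×0.878 + (1−0.346)·(1−0.653)·m_A, so m_A = 366.13/0.7731 = 473.6 kg/min.
S3 = 473.6 + 147.03 = 620.64 kg/min.
Ar fraction in S3 = 147.03/620.64 = 0.237.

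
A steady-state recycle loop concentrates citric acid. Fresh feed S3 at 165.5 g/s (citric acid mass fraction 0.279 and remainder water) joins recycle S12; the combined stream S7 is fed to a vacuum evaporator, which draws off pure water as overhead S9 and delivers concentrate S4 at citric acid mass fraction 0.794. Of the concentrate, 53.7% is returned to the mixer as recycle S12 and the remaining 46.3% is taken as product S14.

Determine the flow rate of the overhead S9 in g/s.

107.3 g/s

Overall citric acid balance (none leaves overhead): citric acid in fresh feed = citric acid in product, i.e. 165.5×0.279 = (1−0.537)·S4·0.794.
S4 = 46.175/(0.794×0.463) = 125.6 g/s.
Recycle S12 = 0.537×125.6 = 67.449 g/s.
Combined feed S7 = 165.5 + 67.449 = 232.95 g/s.
Overhead S9 = S7 − S4 = 232.95 − 125.6 = 107.35 g/s.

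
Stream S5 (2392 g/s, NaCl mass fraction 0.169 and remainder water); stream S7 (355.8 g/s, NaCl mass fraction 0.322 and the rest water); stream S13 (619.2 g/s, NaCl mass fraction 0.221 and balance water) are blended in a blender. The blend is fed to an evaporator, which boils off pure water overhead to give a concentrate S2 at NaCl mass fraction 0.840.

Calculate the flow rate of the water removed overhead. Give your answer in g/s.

2586 g/s

NaCl entering = 2392×0.169 + 355.8×0.322 + 619.2×0.221 = 655.66 g/s.
All NaCl reports to S2, so S2 = 655.66/0.840 = 780.55 g/s.
Total feed = 3367 g/s; overhead = 3367 − 780.55 = 2586.5 g/s.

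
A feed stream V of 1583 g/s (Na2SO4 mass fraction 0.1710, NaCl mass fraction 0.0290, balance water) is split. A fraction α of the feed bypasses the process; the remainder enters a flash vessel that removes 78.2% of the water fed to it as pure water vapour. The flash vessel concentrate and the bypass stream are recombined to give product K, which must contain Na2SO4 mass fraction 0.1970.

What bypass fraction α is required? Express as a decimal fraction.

All 1583×0.171 = 270.69 g/s of Na2SO4 reaches K, so K = 270.69/0.197 = 1374.1 g/s and vapour = 208.92 g/s.
The evaporator receives (1−α)·1583 of feed at 0.800 water and removes 0.782 of that water:
0.782×0.800×(1−α)×1583 = 208.92
(1−α) = 208.92/990.32 = 0.2110;  α = 0.7890.

0.789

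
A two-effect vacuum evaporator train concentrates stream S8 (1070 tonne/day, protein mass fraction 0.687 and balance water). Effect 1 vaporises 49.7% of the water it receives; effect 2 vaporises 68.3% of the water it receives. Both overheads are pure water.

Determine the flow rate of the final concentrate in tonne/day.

water in feed = 1070×0.313 = 334.91 tonne/day.
After stage 1: water left = (1−0.497)×334.91 = 168.46; stream total = 903.55 tonne/day.
After stage 2: water left = (1−0.683)×168.46 = 53.402; final concentrate = 788.49 tonne/day.

788.5 tonne/day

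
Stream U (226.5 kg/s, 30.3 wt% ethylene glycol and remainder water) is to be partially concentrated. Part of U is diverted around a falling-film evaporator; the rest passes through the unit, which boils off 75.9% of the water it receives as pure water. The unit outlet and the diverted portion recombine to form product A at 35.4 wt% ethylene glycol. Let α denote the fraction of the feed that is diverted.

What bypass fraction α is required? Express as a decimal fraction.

All 226.5×0.303 = 68.629 kg/s of ethylene glycol reaches A, so A = 68.629/0.354 = 193.87 kg/s and vapour = 32.631 kg/s.
The evaporator receives (1−α)·226.5 of feed at 0.697 water and removes 0.759 of that water:
0.759×0.697×(1−α)×226.5 = 32.631
(1−α) = 32.631/119.82 = 0.2723;  α = 0.7277.

0.728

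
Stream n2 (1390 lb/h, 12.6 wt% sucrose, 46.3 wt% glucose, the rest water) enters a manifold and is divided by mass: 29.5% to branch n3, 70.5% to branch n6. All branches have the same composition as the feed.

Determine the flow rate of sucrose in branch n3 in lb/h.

Branch n3 total = 0.295×1390 = 410.05 lb/h.
sucrose in n3 = 0.126×410.05 = 51.666 lb/h.

51.67 lb/h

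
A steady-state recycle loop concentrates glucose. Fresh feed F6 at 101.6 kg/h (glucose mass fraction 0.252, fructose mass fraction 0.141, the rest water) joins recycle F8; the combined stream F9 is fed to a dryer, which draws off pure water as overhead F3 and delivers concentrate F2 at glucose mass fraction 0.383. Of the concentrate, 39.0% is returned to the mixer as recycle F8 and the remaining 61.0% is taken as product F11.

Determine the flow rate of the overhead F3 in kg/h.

Overall glucose balance (none leaves overhead): glucose in fresh feed = glucose in product, i.e. 101.6×0.252 = (1−0.390)·F2·0.383.
F2 = 25.603/(0.383×0.610) = 109.59 kg/h.
Recycle F8 = 0.390×109.59 = 42.74 kg/h.
Combined feed F9 = 101.6 + 42.74 = 144.34 kg/h.
Overhead F3 = F9 − F2 = 144.34 − 109.59 = 34.751 kg/h.

34.75 kg/h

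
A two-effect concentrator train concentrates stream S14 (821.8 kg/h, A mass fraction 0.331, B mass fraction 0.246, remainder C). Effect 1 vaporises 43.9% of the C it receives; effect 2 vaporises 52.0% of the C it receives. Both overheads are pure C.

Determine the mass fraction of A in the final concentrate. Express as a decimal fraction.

0.479

C in feed = 821.8×0.423 = 347.62 kg/h.
After stage 1: C left = (1−0.439)×347.62 = 195.02; stream total = 669.19 kg/h.
After stage 2: C left = (1−0.520)×195.02 = 93.607; final concentrate = 567.79 kg/h.
A fraction = 272.02/567.79 = 0.479.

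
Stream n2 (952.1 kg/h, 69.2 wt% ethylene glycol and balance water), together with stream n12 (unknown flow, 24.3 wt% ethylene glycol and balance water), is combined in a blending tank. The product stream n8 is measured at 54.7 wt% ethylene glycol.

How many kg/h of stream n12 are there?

Let n12 be the unknown flow. Total out = 952.1 + n12.
ethylene glycol balance: 658.85 + 0.243·n12 = 0.547·(952.1 + n12)
(0.243 − 0.547)·n12 = 0.547×952.1 − 658.85 = -138.05
n12 = -138.05 / -0.304 = 454.13 kg/h

454.1 kg/h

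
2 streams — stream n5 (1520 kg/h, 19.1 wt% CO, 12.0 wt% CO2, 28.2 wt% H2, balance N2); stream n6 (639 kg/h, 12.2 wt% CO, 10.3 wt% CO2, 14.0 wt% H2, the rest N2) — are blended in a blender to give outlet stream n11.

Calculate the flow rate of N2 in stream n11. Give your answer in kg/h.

1024 kg/h

N2 out = N2 in = 1520×0.407 + 639×0.635 = 1024.4 kg/h.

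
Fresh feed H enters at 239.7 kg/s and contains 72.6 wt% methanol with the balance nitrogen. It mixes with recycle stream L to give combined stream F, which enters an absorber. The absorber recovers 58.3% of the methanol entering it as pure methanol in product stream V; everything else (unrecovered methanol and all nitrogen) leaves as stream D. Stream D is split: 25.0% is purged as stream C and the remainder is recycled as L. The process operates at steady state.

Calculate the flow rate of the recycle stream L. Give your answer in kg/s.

nitrogen enters only via H and leaves only via the purge: 239.7×0.274 = 0.250×(nitrogen in D), and the absorber passes all nitrogen, so nitrogen in F = nitrogen in D = 262.71 kg/s.
methanol in F: m_A = 239.7×0.726 + (1−0.250)·(1−0.583)·m_A, so m_A = 174.02/0.6872 = 253.22 kg/s.
D = (1−0.583)×253.22 + 262.71 = 368.3 kg/s.
Recycle L = (1−0.250)×368.3 = 276.23 kg/s.

276.2 kg/s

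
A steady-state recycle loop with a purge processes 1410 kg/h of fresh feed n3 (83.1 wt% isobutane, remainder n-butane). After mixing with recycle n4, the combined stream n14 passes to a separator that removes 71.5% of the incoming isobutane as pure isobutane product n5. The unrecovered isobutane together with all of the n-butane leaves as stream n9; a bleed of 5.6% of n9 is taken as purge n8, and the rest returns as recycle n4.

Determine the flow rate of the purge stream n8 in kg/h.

n-butane enters only via n3 and leaves only via the purge: 1410×0.169 = 0.056×(n-butane in n9), and the separator passes all n-butane, so n-butane in n14 = n-butane in n9 = 4255.2 kg/h.
isobutane in n14: m_A = 1410×0.831 + (1−0.056)·(1−0.715)·m_A, so m_A = 1171.7/0.7310 = 1603 kg/h.
n9 = (1−0.715)×1603 + 4255.2 = 4712 kg/h.
Purge n8 = 0.056×4712 = 263.87 kg/h.

263.9 kg/h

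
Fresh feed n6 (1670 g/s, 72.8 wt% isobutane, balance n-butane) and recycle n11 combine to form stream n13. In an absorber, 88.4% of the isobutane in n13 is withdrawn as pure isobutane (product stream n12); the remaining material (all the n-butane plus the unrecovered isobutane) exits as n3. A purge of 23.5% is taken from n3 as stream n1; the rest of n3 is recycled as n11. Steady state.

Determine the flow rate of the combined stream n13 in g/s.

n-butane enters only via n6 and leaves only via the purge: 1670×0.272 = 0.235×(n-butane in n3), and the absorber passes all n-butane, so n-butane in n13 = n-butane in n3 = 1932.9 g/s.
isobutane in n13: m_A = 1670×0.728 + (1−0.235)·(1−0.884)·m_A, so m_A = 1215.8/0.9113 = 1334.2 g/s.
n13 = 1334.2 + 1932.9 = 3267.1 g/s.

3267 g/s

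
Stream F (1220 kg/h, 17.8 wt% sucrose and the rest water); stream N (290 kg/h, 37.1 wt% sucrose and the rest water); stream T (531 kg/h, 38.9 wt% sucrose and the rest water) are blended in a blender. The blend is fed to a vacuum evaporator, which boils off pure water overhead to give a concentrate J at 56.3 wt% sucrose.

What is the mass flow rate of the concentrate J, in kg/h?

943.7 kg/h

sucrose entering = 1220×0.178 + 290×0.371 + 531×0.389 = 531.31 kg/h.
All sucrose reports to J, so J = 531.31/0.563 = 943.71 kg/h.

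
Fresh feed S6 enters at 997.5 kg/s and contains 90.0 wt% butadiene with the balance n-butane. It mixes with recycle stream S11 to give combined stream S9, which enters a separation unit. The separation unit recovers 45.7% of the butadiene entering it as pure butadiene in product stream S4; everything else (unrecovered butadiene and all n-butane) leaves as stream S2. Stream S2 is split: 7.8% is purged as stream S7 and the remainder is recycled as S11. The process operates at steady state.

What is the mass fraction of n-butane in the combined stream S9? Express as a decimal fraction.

0.416

n-butane enters only via S6 and leaves only via the purge: 997.5×0.100 = 0.078×(n-butane in S2), and the separation unit passes all n-butane, so n-butane in S9 = n-butane in S2 = 1278.8 kg/s.
butadiene in S9: m_A = 997.5×0.900 + (1−0.078)·(1−0.457)·m_A, so m_A = 897.75/0.4994 = 1797.8 kg/s.
S9 = 1797.8 + 1278.8 = 3076.7 kg/s.
n-butane fraction in S9 = 1278.8/3076.7 = 0.416.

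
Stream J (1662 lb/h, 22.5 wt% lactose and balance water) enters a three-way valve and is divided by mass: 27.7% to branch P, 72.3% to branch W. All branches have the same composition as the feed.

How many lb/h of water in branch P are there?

Branch P total = 0.277×1662 = 460.37 lb/h.
water in P = 0.775×460.37 = 356.79 lb/h.

356.8 lb/h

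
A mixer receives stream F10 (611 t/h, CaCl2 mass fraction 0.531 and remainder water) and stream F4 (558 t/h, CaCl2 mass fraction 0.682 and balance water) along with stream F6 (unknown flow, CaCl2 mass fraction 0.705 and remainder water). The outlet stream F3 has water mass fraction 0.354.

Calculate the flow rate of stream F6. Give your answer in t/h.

850.5 t/h

Let F6 be the unknown flow. Total out = 1169 + F6.
water balance: 464 + 0.295·F6 = 0.354·(1169 + F6)
(0.295 − 0.354)·F6 = 0.354×1169 − 464 = -50.177
F6 = -50.177 / -0.059 = 850.46 t/h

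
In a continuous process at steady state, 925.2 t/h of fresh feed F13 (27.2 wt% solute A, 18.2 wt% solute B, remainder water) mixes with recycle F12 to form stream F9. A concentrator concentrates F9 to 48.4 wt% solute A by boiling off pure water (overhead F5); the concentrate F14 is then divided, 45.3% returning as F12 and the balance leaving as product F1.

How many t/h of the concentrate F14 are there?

950.5 t/h

Overall solute A balance (none leaves overhead): solute A in fresh feed = solute A in product, i.e. 925.2×0.272 = (1−0.453)·F14·0.484.
F14 = 251.65/(0.484×0.547) = 950.54 t/h.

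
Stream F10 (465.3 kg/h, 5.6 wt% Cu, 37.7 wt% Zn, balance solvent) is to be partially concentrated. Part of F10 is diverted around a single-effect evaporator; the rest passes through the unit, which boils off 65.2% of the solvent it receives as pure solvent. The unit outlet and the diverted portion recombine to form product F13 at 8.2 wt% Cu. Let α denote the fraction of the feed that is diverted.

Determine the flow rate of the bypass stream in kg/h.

66.22 kg/h

All 465.3×0.056 = 26.057 kg/h of Cu reaches F13, so F13 = 26.057/0.082 = 317.77 kg/h and vapour = 147.53 kg/h.
The evaporator receives (1−α)·465.3 of feed at 0.567 solvent and removes 0.652 of that solvent:
0.652×0.567×(1−α)×465.3 = 147.53
(1−α) = 147.53/172.01 = 0.8577;  α = 0.1423.
Bypass flow = 0.1423×465.3 = 66.218 kg/h.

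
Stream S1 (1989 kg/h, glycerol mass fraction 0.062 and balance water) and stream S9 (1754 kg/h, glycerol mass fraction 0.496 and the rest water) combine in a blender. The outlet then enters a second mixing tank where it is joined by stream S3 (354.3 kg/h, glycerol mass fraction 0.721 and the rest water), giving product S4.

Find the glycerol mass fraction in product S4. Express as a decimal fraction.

Overall, product flow = 4097.3 kg/h.
glycerol in = 1989×0.062 + 1754×0.496 + 354.3×0.721 = 1248.8 kg/h.
glycerol fraction in S4 = 0.305.

0.305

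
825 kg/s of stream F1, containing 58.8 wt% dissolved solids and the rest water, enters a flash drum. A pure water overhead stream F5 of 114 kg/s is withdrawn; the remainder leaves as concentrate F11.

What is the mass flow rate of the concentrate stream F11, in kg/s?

Concentrate = 825 − 114 = 711 kg/s.

711 kg/s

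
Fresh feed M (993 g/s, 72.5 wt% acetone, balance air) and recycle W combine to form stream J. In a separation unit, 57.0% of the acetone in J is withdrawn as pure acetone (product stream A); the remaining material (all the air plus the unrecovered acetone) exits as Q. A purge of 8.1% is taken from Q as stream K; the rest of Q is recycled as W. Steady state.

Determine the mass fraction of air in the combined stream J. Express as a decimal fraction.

air enters only via M and leaves only via the purge: 993×0.275 = 0.081×(air in Q), and the separation unit passes all air, so air in J = air in Q = 3371.3 g/s.
acetone in J: m_A = 993×0.725 + (1−0.081)·(1−0.570)·m_A, so m_A = 719.92/0.6048 = 1190.3 g/s.
J = 1190.3 + 3371.3 = 4561.6 g/s.
air fraction in J = 3371.3/4561.6 = 0.739.

0.739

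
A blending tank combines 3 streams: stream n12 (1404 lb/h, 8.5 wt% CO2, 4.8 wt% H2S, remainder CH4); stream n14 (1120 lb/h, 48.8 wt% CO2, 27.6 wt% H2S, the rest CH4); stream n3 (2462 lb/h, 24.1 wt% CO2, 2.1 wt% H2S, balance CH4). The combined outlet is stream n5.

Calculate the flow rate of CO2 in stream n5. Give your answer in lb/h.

1259 lb/h

CO2 out = CO2 in = 1404×0.085 + 1120×0.488 + 2462×0.241 = 1259.2 lb/h.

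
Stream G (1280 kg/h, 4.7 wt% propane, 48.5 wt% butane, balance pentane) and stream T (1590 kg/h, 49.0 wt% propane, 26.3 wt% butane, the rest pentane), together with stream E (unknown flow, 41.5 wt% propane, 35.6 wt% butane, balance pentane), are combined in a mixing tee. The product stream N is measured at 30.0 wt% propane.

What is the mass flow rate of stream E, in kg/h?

Let E be the unknown flow. Total out = 2870 + E.
propane balance: 839.26 + 0.415·E = 0.300·(2870 + E)
(0.415 − 0.300)·E = 0.300×2870 − 839.26 = 21.74
E = 21.74 / 0.115 = 189.04 kg/h

189 kg/h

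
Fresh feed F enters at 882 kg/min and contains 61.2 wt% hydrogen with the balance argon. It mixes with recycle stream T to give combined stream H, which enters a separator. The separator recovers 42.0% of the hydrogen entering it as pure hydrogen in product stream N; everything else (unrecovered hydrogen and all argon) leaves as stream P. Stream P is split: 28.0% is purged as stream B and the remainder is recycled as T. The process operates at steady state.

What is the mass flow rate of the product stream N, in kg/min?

hydrogen in H: m_A = 882×0.612 + (1−0.280)·(1−0.420)·m_A, so m_A = 539.78/0.5824 = 926.83 kg/min.
Product N = 0.420×926.83 = 389.27 kg/min.

389.3 kg/min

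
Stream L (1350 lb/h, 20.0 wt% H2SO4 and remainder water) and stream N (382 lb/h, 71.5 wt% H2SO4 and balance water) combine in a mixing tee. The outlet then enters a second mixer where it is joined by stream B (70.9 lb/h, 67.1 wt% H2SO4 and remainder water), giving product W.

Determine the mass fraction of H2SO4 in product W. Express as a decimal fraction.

0.3276

Overall, product flow = 1802.9 lb/h.
H2SO4 in = 1350×0.200 + 382×0.715 + 70.9×0.671 = 590.7 lb/h.
H2SO4 fraction in W = 0.3276.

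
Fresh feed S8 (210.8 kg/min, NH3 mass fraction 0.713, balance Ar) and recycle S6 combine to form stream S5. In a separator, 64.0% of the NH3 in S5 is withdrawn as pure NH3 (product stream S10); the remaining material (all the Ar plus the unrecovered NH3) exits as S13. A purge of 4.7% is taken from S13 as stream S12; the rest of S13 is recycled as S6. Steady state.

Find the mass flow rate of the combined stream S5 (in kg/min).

Ar enters only via S8 and leaves only via the purge: 210.8×0.287 = 0.047×(Ar in S13), and the separator passes all Ar, so Ar in S5 = Ar in S13 = 1287.2 kg/min.
NH3 in S5: m_A = 210.8×0.713 + (1−0.047)·(1−0.640)·m_A, so m_A = 150.3/0.6569 = 228.8 kg/min.
S5 = 228.8 + 1287.2 = 1516 kg/min.

1516 kg/min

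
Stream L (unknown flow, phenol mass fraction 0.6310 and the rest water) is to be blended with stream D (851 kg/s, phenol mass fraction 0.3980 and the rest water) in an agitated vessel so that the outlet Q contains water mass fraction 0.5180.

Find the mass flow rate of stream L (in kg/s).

Let L be the unknown flow. Total out = 851 + L.
water balance: 512.3 + 0.369·L = 0.518·(851 + L)
(0.369 − 0.518)·L = 0.518×851 − 512.3 = -71.484
L = -71.484 / -0.149 = 479.76 kg/s

479.8 kg/s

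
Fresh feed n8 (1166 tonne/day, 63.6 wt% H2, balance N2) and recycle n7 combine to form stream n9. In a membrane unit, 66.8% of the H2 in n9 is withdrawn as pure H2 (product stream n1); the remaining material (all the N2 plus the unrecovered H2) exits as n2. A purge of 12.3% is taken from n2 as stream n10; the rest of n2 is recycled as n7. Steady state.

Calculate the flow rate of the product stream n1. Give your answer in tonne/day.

698.9 tonne/day

H2 in n9: m_A = 1166×0.636 + (1−0.123)·(1−0.668)·m_A, so m_A = 741.58/0.7088 = 1046.2 tonne/day.
Product n1 = 0.668×1046.2 = 698.85 tonne/day.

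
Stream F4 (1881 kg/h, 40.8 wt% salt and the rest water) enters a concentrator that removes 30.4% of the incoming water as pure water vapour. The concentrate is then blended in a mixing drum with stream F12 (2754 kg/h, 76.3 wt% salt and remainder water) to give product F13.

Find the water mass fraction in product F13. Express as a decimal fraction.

0.332

Vapour removed = 0.304×0.592×1881 = 338.52 kg/h; concentrate = 1542.5 kg/h.
water reaching the mixer = 775.03 (from concentrate) + 2754×0.237 = 1427.7 kg/h.
Product flow = 1542.5 + 2754 = 4296.5 kg/h; water fraction = 0.332.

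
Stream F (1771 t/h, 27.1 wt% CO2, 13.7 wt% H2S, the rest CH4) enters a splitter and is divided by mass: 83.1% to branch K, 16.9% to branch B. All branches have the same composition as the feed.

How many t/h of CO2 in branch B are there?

Branch B total = 0.169×1771 = 299.3 t/h.
CO2 in B = 0.271×299.3 = 81.11 t/h.

81.11 t/h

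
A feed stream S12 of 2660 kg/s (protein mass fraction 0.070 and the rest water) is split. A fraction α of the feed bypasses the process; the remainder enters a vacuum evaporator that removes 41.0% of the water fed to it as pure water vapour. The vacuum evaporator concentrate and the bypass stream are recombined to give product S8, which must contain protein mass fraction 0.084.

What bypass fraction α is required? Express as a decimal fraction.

All 2660×0.070 = 186.2 kg/s of protein reaches S8, so S8 = 186.2/0.084 = 2216.7 kg/s and vapour = 443.33 kg/s.
The evaporator receives (1−α)·2660 of feed at 0.930 water and removes 0.410 of that water:
0.410×0.930×(1−α)×2660 = 443.33
(1−α) = 443.33/1014.3 = 0.4371;  α = 0.5629.

0.563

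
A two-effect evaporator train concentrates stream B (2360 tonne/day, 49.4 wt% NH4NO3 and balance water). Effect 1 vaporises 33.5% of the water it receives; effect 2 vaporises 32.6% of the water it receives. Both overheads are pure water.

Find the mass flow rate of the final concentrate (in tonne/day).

water in feed = 2360×0.506 = 1194.2 tonne/day.
After stage 1: water left = (1−0.335)×1194.2 = 794.12; stream total = 1960 tonne/day.
After stage 2: water left = (1−0.326)×794.12 = 535.23; final concentrate = 1701.1 tonne/day.

1701 tonne/day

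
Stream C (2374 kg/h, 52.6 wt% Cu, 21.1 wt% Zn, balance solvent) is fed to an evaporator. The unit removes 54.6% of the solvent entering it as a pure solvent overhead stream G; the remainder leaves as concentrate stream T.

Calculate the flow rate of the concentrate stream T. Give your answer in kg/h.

solvent entering = 2374×0.263 = 624.36 kg/h; overhead removed = 0.546×624.36 = 340.9 kg/h.
Concentrate = 2374 − 340.9 = 2033.1 kg/h.

2033 kg/h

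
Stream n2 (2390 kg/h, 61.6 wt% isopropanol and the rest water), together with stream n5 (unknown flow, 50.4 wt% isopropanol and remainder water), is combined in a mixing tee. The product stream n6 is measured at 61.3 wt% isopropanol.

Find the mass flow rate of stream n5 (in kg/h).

Let n5 be the unknown flow. Total out = 2390 + n5.
isopropanol balance: 1472.2 + 0.504·n5 = 0.613·(2390 + n5)
(0.504 − 0.613)·n5 = 0.613×2390 − 1472.2 = -7.17
n5 = -7.17 / -0.109 = 65.78 kg/h

65.78 kg/h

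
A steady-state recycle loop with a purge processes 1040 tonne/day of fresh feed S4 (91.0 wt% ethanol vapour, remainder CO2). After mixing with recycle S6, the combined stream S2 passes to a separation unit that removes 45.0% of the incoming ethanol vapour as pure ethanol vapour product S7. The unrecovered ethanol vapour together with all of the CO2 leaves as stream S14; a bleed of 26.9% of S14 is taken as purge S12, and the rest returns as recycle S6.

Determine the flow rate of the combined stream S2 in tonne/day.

CO2 enters only via S4 and leaves only via the purge: 1040×0.090 = 0.269×(CO2 in S14), and the separation unit passes all CO2, so CO2 in S2 = CO2 in S14 = 347.96 tonne/day.
ethanol vapour in S2: m_A = 1040×0.910 + (1−0.269)·(1−0.450)·m_A, so m_A = 946.4/0.5979 = 1582.7 tonne/day.
S2 = 1582.7 + 347.96 = 1930.7 tonne/day.

1931 tonne/day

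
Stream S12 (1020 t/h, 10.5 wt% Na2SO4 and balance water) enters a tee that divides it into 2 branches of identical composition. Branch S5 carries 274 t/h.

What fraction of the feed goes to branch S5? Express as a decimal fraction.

Fraction to S5 = 274/1020 = 0.2686.

0.269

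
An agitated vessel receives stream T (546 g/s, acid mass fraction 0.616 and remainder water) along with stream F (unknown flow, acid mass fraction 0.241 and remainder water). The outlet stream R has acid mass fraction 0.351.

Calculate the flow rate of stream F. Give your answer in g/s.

1315 g/s

Let F be the unknown flow. Total out = 546 + F.
acid balance: 336.34 + 0.241·F = 0.351·(546 + F)
(0.241 − 0.351)·F = 0.351×546 − 336.34 = -144.69
F = -144.69 / -0.110 = 1315.4 g/s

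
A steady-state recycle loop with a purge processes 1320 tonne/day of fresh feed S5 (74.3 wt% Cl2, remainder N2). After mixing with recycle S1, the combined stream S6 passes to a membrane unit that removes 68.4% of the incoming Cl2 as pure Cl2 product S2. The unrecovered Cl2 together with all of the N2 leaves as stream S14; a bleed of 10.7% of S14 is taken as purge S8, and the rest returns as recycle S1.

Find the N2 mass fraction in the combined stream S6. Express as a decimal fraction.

0.6988

N2 enters only via S5 and leaves only via the purge: 1320×0.257 = 0.107×(N2 in S14), and the membrane unit passes all N2, so N2 in S6 = N2 in S14 = 3170.5 tonne/day.
Cl2 in S6: m_A = 1320×0.743 + (1−0.107)·(1−0.684)·m_A, so m_A = 980.76/0.7178 = 1366.3 tonne/day.
S6 = 1366.3 + 3170.5 = 4536.8 tonne/day.
N2 fraction in S6 = 3170.5/4536.8 = 0.6988.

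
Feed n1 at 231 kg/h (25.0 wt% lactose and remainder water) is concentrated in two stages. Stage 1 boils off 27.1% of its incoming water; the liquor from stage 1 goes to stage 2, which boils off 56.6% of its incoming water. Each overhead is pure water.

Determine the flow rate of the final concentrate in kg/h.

112.6 kg/h

water in feed = 231×0.750 = 173.25 kg/h.
After stage 1: water left = (1−0.271)×173.25 = 126.3; stream total = 184.05 kg/h.
After stage 2: water left = (1−0.566)×126.3 = 54.814; final concentrate = 112.56 kg/h.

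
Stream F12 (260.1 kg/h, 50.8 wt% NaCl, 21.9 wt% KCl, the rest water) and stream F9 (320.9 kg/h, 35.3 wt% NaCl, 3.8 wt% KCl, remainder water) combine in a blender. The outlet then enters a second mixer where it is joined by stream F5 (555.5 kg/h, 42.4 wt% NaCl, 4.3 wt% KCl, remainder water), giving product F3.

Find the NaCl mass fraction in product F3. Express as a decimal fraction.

0.4232

Overall, product flow = 1136.5 kg/h.
NaCl in = 260.1×0.508 + 320.9×0.353 + 555.5×0.424 = 480.94 kg/h.
NaCl fraction in F3 = 0.4232.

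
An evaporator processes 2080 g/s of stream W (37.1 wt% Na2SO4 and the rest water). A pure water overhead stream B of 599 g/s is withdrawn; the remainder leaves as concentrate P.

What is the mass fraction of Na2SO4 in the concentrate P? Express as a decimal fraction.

Na2SO4 is not removed: 2080×0.371 = 771.68 g/s of Na2SO4 enters P.
Concentrate = 2080 − 599 = 1481 g/s.
Mass fraction = 771.68/1481 = 0.521.

0.521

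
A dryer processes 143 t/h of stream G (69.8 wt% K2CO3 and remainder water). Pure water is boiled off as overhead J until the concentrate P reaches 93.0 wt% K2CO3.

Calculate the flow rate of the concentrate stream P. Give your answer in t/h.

107.3 t/h

K2CO3 is conserved: 143×0.698 = 99.814 t/h all reports to the concentrate.
Concentrate = 99.814/(target fraction) = 107.33 t/h.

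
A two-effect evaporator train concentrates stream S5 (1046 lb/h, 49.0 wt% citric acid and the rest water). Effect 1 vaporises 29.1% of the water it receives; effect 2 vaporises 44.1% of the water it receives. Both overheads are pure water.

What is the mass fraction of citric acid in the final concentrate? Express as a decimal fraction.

water in feed = 1046×0.510 = 533.46 lb/h.
After stage 1: water left = (1−0.291)×533.46 = 378.22; stream total = 890.76 lb/h.
After stage 2: water left = (1−0.441)×378.22 = 211.43; final concentrate = 723.97 lb/h.
citric acid fraction = 512.54/723.97 = 0.708.

0.708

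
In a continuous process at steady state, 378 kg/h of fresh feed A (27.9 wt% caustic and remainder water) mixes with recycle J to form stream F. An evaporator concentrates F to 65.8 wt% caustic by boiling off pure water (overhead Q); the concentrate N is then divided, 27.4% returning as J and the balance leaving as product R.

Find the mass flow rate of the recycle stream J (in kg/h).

60.49 kg/h

Overall caustic balance (none leaves overhead): caustic in fresh feed = caustic in product, i.e. 378×0.279 = (1−0.274)·N·0.658.
N = 105.46/(0.658×0.726) = 220.77 kg/h.
Recycle J = 0.274×220.77 = 60.49 kg/h.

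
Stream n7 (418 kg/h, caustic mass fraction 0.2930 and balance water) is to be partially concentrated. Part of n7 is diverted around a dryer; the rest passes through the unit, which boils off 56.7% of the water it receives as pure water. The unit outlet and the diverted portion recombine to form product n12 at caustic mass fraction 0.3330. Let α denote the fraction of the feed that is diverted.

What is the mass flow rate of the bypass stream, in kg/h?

292.7 kg/h

All 418×0.293 = 122.47 kg/h of caustic reaches n12, so n12 = 122.47/0.333 = 367.79 kg/h and vapour = 50.21 kg/h.
The evaporator receives (1−α)·418 of feed at 0.707 water and removes 0.567 of that water:
0.567×0.707×(1−α)×418 = 50.21
(1−α) = 50.21/167.56 = 0.2996;  α = 0.7004.
Bypass flow = 0.7004×418 = 292.75 kg/h.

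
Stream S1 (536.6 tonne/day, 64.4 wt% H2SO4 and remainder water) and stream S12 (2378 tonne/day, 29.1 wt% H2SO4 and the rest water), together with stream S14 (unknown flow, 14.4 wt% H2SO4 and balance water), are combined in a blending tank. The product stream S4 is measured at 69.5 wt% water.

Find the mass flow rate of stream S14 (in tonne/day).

923.1 tonne/day

Let S14 be the unknown flow. Total out = 2914.6 + S14.
water balance: 1877 + 0.856·S14 = 0.695·(2914.6 + S14)
(0.856 − 0.695)·S14 = 0.695×2914.6 − 1877 = 148.62
S14 = 148.62 / 0.161 = 923.08 tonne/day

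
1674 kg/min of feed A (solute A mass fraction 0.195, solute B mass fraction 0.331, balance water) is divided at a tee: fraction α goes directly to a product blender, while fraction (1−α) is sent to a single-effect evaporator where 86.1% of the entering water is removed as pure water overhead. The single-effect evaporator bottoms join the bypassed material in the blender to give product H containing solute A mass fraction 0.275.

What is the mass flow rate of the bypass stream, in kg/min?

480.8 kg/min

All 1674×0.195 = 326.43 kg/min of solute A reaches H, so H = 326.43/0.275 = 1187 kg/min and vapour = 486.98 kg/min.
The evaporator receives (1−α)·1674 of feed at 0.474 water and removes 0.861 of that water:
0.861×0.474×(1−α)×1674 = 486.98
(1−α) = 486.98/683.18 = 0.7128;  α = 0.2872.
Bypass flow = 0.2872×1674 = 480.75 kg/min.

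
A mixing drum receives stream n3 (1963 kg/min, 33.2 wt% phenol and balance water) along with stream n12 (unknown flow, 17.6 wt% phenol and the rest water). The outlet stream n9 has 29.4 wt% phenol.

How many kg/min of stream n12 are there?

632.2 kg/min

Let n12 be the unknown flow. Total out = 1963 + n12.
phenol balance: 651.72 + 0.176·n12 = 0.294·(1963 + n12)
(0.176 − 0.294)·n12 = 0.294×1963 − 651.72 = -74.594
n12 = -74.594 / -0.118 = 632.15 kg/min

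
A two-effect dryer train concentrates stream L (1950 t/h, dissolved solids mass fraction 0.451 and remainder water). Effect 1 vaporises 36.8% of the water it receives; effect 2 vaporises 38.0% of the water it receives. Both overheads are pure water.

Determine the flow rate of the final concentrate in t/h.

water in feed = 1950×0.549 = 1070.6 t/h.
After stage 1: water left = (1−0.368)×1070.6 = 676.59; stream total = 1556 t/h.
After stage 2: water left = (1−0.380)×676.59 = 419.48; final concentrate = 1298.9 t/h.

1299 t/h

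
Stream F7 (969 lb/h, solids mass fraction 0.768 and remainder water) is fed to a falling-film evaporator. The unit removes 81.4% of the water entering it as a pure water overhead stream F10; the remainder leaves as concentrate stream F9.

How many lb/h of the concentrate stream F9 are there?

water entering = 969×0.232 = 224.81 lb/h; overhead removed = 0.814×224.81 = 182.99 lb/h.
Concentrate = 969 − 182.99 = 786.01 lb/h.

786 lb/h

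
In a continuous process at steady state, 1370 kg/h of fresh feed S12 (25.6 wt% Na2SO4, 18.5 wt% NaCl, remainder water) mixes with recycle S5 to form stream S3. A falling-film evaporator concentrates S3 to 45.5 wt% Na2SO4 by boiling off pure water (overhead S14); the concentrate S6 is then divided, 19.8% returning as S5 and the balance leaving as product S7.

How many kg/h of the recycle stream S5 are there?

190.3 kg/h

Overall Na2SO4 balance (none leaves overhead): Na2SO4 in fresh feed = Na2SO4 in product, i.e. 1370×0.256 = (1−0.198)·S6·0.455.
S6 = 350.72/(0.455×0.802) = 961.11 kg/h.
Recycle S5 = 0.198×961.11 = 190.3 kg/h.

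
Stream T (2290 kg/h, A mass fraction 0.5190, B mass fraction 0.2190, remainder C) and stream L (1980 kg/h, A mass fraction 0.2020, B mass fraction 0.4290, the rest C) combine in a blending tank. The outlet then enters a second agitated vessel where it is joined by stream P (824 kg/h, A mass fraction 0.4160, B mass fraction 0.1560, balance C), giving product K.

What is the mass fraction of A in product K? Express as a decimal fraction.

0.3791

Overall, product flow = 5094 kg/h.
A in = 2290×0.519 + 1980×0.202 + 824×0.416 = 1931.3 kg/h.
A fraction in K = 0.3791.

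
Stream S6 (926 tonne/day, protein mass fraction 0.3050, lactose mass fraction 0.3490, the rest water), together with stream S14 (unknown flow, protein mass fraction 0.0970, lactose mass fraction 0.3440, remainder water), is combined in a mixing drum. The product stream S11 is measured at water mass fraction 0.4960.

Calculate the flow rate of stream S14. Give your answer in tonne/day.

2205 tonne/day

Let S14 be the unknown flow. Total out = 926 + S14.
water balance: 320.4 + 0.559·S14 = 0.496·(926 + S14)
(0.559 − 0.496)·S14 = 0.496×926 − 320.4 = 138.9
S14 = 138.9 / 0.063 = 2204.8 tonne/day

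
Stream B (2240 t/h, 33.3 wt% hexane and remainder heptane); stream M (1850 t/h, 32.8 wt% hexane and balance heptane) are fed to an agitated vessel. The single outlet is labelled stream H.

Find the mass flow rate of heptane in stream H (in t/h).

heptane out = heptane in = 2240×0.667 + 1850×0.672 = 2737.3 t/h.

2737 t/h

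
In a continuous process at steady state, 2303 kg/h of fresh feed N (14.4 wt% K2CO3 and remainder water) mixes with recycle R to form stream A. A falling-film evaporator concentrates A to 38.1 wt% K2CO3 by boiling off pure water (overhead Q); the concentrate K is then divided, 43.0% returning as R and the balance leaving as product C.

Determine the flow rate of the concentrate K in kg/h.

1527 kg/h

Overall K2CO3 balance (none leaves overhead): K2CO3 in fresh feed = K2CO3 in product, i.e. 2303×0.144 = (1−0.430)·K·0.381.
K = 331.63/(0.381×0.570) = 1527.1 kg/h.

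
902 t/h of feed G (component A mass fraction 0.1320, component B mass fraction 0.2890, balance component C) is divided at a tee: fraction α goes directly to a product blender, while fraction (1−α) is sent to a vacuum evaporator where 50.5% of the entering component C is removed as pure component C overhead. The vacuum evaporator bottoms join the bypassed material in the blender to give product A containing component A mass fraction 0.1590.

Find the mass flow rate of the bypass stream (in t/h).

378.2 t/h

All 902×0.132 = 119.06 t/h of component A reaches A, so A = 119.06/0.159 = 748.83 t/h and vapour = 153.17 t/h.
The evaporator receives (1−α)·902 of feed at 0.579 component C and removes 0.505 of that component C:
0.505×0.579×(1−α)×902 = 153.17
(1−α) = 153.17/263.74 = 0.5808;  α = 0.4192.
Bypass flow = 0.4192×902 = 378.15 t/h.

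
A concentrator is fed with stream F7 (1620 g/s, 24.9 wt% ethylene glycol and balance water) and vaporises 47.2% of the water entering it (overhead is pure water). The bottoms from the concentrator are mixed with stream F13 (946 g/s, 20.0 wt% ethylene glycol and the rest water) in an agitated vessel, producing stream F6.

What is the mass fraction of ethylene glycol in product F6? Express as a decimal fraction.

Vapour removed = 0.472×0.751×1620 = 574.24 g/s; concentrate = 1045.8 g/s.
ethylene glycol reaching the mixer = 403.38 (from concentrate) + 946×0.200 = 592.58 g/s.
Product flow = 1045.8 + 946 = 1991.8 g/s; ethylene glycol fraction = 0.2975.

0.2975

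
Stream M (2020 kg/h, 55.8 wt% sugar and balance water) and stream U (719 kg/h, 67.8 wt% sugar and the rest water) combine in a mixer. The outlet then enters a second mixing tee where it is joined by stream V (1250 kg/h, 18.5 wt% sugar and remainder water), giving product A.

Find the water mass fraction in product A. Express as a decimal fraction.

Overall, product flow = 3989 kg/h.
water in = 2020×0.442 + 719×0.322 + 1250×0.815 = 2143.1 kg/h.
water fraction in A = 0.537.

0.537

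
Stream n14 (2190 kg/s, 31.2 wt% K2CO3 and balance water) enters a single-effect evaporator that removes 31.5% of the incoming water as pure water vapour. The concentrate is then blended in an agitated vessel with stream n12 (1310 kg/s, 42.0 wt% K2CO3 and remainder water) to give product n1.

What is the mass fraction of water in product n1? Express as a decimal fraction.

Vapour removed = 0.315×0.688×2190 = 474.62 kg/s; concentrate = 1715.4 kg/s.
water reaching the mixer = 1032.1 (from concentrate) + 1310×0.580 = 1791.9 kg/s.
Product flow = 1715.4 + 1310 = 3025.4 kg/s; water fraction = 0.592.

0.592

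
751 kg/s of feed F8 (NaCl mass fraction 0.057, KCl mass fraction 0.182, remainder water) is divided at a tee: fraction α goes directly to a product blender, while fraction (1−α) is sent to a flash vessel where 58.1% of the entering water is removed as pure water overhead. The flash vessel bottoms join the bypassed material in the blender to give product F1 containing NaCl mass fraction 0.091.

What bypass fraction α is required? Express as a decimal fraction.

0.155

All 751×0.057 = 42.807 kg/s of NaCl reaches F1, so F1 = 42.807/0.091 = 470.41 kg/s and vapour = 280.59 kg/s.
The evaporator receives (1−α)·751 of feed at 0.761 water and removes 0.581 of that water:
0.581×0.761×(1−α)×751 = 280.59
(1−α) = 280.59/332.05 = 0.8450;  α = 0.1550.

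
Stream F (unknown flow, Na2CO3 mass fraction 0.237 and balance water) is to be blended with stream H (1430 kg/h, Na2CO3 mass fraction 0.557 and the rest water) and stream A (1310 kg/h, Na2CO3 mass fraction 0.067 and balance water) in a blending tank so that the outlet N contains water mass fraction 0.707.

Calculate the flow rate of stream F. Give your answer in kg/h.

Let F be the unknown flow. Total out = 2740 + F.
water balance: 1855.7 + 0.763·F = 0.707·(2740 + F)
(0.763 − 0.707)·F = 0.707×2740 − 1855.7 = 81.46
F = 81.46 / 0.056 = 1454.6 kg/h

1455 kg/h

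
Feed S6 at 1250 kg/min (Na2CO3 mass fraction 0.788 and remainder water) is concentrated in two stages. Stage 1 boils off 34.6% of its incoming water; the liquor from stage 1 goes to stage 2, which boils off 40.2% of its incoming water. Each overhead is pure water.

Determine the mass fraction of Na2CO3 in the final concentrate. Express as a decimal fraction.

0.905

water in feed = 1250×0.212 = 265 kg/min.
After stage 1: water left = (1−0.346)×265 = 173.31; stream total = 1158.3 kg/min.
After stage 2: water left = (1−0.402)×173.31 = 103.64; final concentrate = 1088.6 kg/min.
Na2CO3 fraction = 985/1088.6 = 0.905.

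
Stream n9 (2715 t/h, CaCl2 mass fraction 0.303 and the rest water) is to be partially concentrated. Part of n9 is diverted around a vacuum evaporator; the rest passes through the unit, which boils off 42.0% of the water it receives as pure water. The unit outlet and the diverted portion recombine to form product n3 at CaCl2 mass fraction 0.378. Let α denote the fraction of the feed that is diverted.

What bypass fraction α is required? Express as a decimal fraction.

All 2715×0.303 = 822.64 t/h of CaCl2 reaches n3, so n3 = 822.64/0.378 = 2176.3 t/h and vapour = 538.69 t/h.
The evaporator receives (1−α)·2715 of feed at 0.697 water and removes 0.420 of that water:
0.420×0.697×(1−α)×2715 = 538.69
(1−α) = 538.69/794.79 = 0.6778;  α = 0.3222.

0.322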